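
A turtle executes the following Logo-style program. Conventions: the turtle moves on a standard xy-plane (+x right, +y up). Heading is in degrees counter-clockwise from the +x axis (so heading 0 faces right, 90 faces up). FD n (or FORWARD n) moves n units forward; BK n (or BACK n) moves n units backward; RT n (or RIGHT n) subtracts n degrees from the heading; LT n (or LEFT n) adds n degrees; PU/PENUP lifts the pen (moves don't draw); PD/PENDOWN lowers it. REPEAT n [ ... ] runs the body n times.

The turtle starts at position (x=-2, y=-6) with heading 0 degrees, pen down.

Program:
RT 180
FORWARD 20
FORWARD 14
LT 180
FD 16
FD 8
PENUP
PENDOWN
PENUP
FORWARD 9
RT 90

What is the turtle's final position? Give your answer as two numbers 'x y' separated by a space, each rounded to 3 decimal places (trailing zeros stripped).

Answer: -3 -6

Derivation:
Executing turtle program step by step:
Start: pos=(-2,-6), heading=0, pen down
RT 180: heading 0 -> 180
FD 20: (-2,-6) -> (-22,-6) [heading=180, draw]
FD 14: (-22,-6) -> (-36,-6) [heading=180, draw]
LT 180: heading 180 -> 0
FD 16: (-36,-6) -> (-20,-6) [heading=0, draw]
FD 8: (-20,-6) -> (-12,-6) [heading=0, draw]
PU: pen up
PD: pen down
PU: pen up
FD 9: (-12,-6) -> (-3,-6) [heading=0, move]
RT 90: heading 0 -> 270
Final: pos=(-3,-6), heading=270, 4 segment(s) drawn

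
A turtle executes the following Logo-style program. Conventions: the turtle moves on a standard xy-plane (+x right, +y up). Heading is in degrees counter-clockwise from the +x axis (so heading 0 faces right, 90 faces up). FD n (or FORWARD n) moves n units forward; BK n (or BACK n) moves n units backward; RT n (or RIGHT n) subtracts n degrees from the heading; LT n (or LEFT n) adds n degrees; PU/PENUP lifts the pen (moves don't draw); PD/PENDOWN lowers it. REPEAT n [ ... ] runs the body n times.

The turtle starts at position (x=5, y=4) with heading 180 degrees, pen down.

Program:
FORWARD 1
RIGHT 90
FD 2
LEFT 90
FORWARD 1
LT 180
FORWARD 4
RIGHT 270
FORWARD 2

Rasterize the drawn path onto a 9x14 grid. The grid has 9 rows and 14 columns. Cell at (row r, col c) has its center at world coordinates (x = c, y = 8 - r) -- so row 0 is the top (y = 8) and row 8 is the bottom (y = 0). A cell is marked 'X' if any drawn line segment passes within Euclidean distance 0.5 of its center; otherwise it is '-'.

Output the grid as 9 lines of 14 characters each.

Answer: -------X------
-------X------
---XXXXX------
----X---------
----XX--------
--------------
--------------
--------------
--------------

Derivation:
Segment 0: (5,4) -> (4,4)
Segment 1: (4,4) -> (4,6)
Segment 2: (4,6) -> (3,6)
Segment 3: (3,6) -> (7,6)
Segment 4: (7,6) -> (7,8)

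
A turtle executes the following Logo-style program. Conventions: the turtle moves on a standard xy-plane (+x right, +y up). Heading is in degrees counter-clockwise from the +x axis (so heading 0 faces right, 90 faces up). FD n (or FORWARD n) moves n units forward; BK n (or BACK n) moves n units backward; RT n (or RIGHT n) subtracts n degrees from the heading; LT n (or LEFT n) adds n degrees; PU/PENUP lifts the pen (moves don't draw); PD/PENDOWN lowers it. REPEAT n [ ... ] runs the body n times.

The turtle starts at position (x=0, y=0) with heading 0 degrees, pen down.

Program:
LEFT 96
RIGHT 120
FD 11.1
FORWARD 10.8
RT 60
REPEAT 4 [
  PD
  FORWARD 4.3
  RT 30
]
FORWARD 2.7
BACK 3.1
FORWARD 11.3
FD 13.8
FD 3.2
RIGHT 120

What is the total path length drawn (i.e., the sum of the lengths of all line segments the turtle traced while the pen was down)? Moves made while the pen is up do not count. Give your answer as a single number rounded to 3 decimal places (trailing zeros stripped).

Answer: 73.2

Derivation:
Executing turtle program step by step:
Start: pos=(0,0), heading=0, pen down
LT 96: heading 0 -> 96
RT 120: heading 96 -> 336
FD 11.1: (0,0) -> (10.14,-4.515) [heading=336, draw]
FD 10.8: (10.14,-4.515) -> (20.007,-8.908) [heading=336, draw]
RT 60: heading 336 -> 276
REPEAT 4 [
  -- iteration 1/4 --
  PD: pen down
  FD 4.3: (20.007,-8.908) -> (20.456,-13.184) [heading=276, draw]
  RT 30: heading 276 -> 246
  -- iteration 2/4 --
  PD: pen down
  FD 4.3: (20.456,-13.184) -> (18.707,-17.112) [heading=246, draw]
  RT 30: heading 246 -> 216
  -- iteration 3/4 --
  PD: pen down
  FD 4.3: (18.707,-17.112) -> (15.228,-19.64) [heading=216, draw]
  RT 30: heading 216 -> 186
  -- iteration 4/4 --
  PD: pen down
  FD 4.3: (15.228,-19.64) -> (10.952,-20.089) [heading=186, draw]
  RT 30: heading 186 -> 156
]
FD 2.7: (10.952,-20.089) -> (8.485,-18.991) [heading=156, draw]
BK 3.1: (8.485,-18.991) -> (11.317,-20.252) [heading=156, draw]
FD 11.3: (11.317,-20.252) -> (0.994,-15.656) [heading=156, draw]
FD 13.8: (0.994,-15.656) -> (-11.613,-10.043) [heading=156, draw]
FD 3.2: (-11.613,-10.043) -> (-14.536,-8.741) [heading=156, draw]
RT 120: heading 156 -> 36
Final: pos=(-14.536,-8.741), heading=36, 11 segment(s) drawn

Segment lengths:
  seg 1: (0,0) -> (10.14,-4.515), length = 11.1
  seg 2: (10.14,-4.515) -> (20.007,-8.908), length = 10.8
  seg 3: (20.007,-8.908) -> (20.456,-13.184), length = 4.3
  seg 4: (20.456,-13.184) -> (18.707,-17.112), length = 4.3
  seg 5: (18.707,-17.112) -> (15.228,-19.64), length = 4.3
  seg 6: (15.228,-19.64) -> (10.952,-20.089), length = 4.3
  seg 7: (10.952,-20.089) -> (8.485,-18.991), length = 2.7
  seg 8: (8.485,-18.991) -> (11.317,-20.252), length = 3.1
  seg 9: (11.317,-20.252) -> (0.994,-15.656), length = 11.3
  seg 10: (0.994,-15.656) -> (-11.613,-10.043), length = 13.8
  seg 11: (-11.613,-10.043) -> (-14.536,-8.741), length = 3.2
Total = 73.2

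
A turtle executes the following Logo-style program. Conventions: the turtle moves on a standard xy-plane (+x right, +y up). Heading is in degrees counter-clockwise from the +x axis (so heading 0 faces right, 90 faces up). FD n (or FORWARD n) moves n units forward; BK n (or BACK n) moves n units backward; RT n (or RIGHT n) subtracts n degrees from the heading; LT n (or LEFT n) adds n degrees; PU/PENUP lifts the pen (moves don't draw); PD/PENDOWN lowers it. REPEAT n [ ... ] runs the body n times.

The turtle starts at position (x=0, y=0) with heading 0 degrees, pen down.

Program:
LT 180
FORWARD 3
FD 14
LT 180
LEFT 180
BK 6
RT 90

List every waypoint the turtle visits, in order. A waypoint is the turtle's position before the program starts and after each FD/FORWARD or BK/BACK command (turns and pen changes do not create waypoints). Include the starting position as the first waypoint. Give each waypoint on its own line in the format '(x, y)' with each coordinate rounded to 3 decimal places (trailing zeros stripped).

Executing turtle program step by step:
Start: pos=(0,0), heading=0, pen down
LT 180: heading 0 -> 180
FD 3: (0,0) -> (-3,0) [heading=180, draw]
FD 14: (-3,0) -> (-17,0) [heading=180, draw]
LT 180: heading 180 -> 0
LT 180: heading 0 -> 180
BK 6: (-17,0) -> (-11,0) [heading=180, draw]
RT 90: heading 180 -> 90
Final: pos=(-11,0), heading=90, 3 segment(s) drawn
Waypoints (4 total):
(0, 0)
(-3, 0)
(-17, 0)
(-11, 0)

Answer: (0, 0)
(-3, 0)
(-17, 0)
(-11, 0)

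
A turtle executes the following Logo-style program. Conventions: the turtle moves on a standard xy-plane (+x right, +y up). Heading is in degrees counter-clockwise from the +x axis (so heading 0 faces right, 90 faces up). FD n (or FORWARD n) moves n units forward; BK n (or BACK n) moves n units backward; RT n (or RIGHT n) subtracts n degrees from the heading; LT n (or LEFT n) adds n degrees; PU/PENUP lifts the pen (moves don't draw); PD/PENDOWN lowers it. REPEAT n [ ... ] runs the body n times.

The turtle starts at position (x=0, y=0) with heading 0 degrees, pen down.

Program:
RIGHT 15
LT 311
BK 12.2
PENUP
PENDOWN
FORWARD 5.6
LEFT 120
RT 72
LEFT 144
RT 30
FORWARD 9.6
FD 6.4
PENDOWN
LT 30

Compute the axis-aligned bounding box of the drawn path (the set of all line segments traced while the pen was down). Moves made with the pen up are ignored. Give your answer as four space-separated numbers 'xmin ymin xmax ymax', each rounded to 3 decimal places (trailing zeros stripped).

Executing turtle program step by step:
Start: pos=(0,0), heading=0, pen down
RT 15: heading 0 -> 345
LT 311: heading 345 -> 296
BK 12.2: (0,0) -> (-5.348,10.965) [heading=296, draw]
PU: pen up
PD: pen down
FD 5.6: (-5.348,10.965) -> (-2.893,5.932) [heading=296, draw]
LT 120: heading 296 -> 56
RT 72: heading 56 -> 344
LT 144: heading 344 -> 128
RT 30: heading 128 -> 98
FD 9.6: (-2.893,5.932) -> (-4.229,15.439) [heading=98, draw]
FD 6.4: (-4.229,15.439) -> (-5.12,21.776) [heading=98, draw]
PD: pen down
LT 30: heading 98 -> 128
Final: pos=(-5.12,21.776), heading=128, 4 segment(s) drawn

Segment endpoints: x in {-5.348, -5.12, -4.229, -2.893, 0}, y in {0, 5.932, 10.965, 15.439, 21.776}
xmin=-5.348, ymin=0, xmax=0, ymax=21.776

Answer: -5.348 0 0 21.776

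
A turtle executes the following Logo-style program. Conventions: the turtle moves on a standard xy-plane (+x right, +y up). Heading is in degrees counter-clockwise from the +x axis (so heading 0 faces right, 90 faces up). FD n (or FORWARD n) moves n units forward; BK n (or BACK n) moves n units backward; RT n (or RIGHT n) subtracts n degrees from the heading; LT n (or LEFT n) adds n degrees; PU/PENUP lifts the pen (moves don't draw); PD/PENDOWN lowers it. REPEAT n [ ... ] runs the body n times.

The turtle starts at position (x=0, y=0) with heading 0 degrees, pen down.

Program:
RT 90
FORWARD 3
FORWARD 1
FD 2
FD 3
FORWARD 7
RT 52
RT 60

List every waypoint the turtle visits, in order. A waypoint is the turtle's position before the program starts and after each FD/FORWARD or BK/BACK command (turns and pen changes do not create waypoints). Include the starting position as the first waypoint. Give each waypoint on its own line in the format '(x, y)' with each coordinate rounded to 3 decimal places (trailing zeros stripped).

Answer: (0, 0)
(0, -3)
(0, -4)
(0, -6)
(0, -9)
(0, -16)

Derivation:
Executing turtle program step by step:
Start: pos=(0,0), heading=0, pen down
RT 90: heading 0 -> 270
FD 3: (0,0) -> (0,-3) [heading=270, draw]
FD 1: (0,-3) -> (0,-4) [heading=270, draw]
FD 2: (0,-4) -> (0,-6) [heading=270, draw]
FD 3: (0,-6) -> (0,-9) [heading=270, draw]
FD 7: (0,-9) -> (0,-16) [heading=270, draw]
RT 52: heading 270 -> 218
RT 60: heading 218 -> 158
Final: pos=(0,-16), heading=158, 5 segment(s) drawn
Waypoints (6 total):
(0, 0)
(0, -3)
(0, -4)
(0, -6)
(0, -9)
(0, -16)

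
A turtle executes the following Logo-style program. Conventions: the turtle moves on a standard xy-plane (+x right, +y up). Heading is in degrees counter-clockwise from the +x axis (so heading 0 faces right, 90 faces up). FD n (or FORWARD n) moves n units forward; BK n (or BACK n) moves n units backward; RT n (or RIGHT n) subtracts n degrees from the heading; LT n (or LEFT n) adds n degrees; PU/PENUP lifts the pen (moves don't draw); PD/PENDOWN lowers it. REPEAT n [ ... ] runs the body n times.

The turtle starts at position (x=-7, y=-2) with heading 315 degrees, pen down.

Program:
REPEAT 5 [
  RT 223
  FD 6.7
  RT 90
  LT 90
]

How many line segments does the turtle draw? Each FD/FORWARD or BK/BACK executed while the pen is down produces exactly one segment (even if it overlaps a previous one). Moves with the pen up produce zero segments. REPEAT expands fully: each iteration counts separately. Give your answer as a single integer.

Executing turtle program step by step:
Start: pos=(-7,-2), heading=315, pen down
REPEAT 5 [
  -- iteration 1/5 --
  RT 223: heading 315 -> 92
  FD 6.7: (-7,-2) -> (-7.234,4.696) [heading=92, draw]
  RT 90: heading 92 -> 2
  LT 90: heading 2 -> 92
  -- iteration 2/5 --
  RT 223: heading 92 -> 229
  FD 6.7: (-7.234,4.696) -> (-11.629,-0.361) [heading=229, draw]
  RT 90: heading 229 -> 139
  LT 90: heading 139 -> 229
  -- iteration 3/5 --
  RT 223: heading 229 -> 6
  FD 6.7: (-11.629,-0.361) -> (-4.966,0.34) [heading=6, draw]
  RT 90: heading 6 -> 276
  LT 90: heading 276 -> 6
  -- iteration 4/5 --
  RT 223: heading 6 -> 143
  FD 6.7: (-4.966,0.34) -> (-10.317,4.372) [heading=143, draw]
  RT 90: heading 143 -> 53
  LT 90: heading 53 -> 143
  -- iteration 5/5 --
  RT 223: heading 143 -> 280
  FD 6.7: (-10.317,4.372) -> (-9.154,-2.226) [heading=280, draw]
  RT 90: heading 280 -> 190
  LT 90: heading 190 -> 280
]
Final: pos=(-9.154,-2.226), heading=280, 5 segment(s) drawn
Segments drawn: 5

Answer: 5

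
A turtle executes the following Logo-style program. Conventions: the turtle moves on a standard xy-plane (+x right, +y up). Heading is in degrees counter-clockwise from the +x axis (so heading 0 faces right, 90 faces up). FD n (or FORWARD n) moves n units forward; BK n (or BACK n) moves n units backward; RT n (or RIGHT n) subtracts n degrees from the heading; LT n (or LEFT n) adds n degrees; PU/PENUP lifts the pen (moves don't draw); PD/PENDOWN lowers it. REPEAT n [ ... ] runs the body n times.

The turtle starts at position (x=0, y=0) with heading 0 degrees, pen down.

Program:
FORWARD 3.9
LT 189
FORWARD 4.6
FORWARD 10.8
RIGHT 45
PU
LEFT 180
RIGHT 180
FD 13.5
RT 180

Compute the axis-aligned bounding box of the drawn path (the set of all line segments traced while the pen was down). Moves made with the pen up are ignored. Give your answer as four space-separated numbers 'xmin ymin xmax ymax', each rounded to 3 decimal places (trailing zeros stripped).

Answer: -11.31 -2.409 3.9 0

Derivation:
Executing turtle program step by step:
Start: pos=(0,0), heading=0, pen down
FD 3.9: (0,0) -> (3.9,0) [heading=0, draw]
LT 189: heading 0 -> 189
FD 4.6: (3.9,0) -> (-0.643,-0.72) [heading=189, draw]
FD 10.8: (-0.643,-0.72) -> (-11.31,-2.409) [heading=189, draw]
RT 45: heading 189 -> 144
PU: pen up
LT 180: heading 144 -> 324
RT 180: heading 324 -> 144
FD 13.5: (-11.31,-2.409) -> (-22.232,5.526) [heading=144, move]
RT 180: heading 144 -> 324
Final: pos=(-22.232,5.526), heading=324, 3 segment(s) drawn

Segment endpoints: x in {-11.31, -0.643, 0, 3.9}, y in {-2.409, -0.72, 0}
xmin=-11.31, ymin=-2.409, xmax=3.9, ymax=0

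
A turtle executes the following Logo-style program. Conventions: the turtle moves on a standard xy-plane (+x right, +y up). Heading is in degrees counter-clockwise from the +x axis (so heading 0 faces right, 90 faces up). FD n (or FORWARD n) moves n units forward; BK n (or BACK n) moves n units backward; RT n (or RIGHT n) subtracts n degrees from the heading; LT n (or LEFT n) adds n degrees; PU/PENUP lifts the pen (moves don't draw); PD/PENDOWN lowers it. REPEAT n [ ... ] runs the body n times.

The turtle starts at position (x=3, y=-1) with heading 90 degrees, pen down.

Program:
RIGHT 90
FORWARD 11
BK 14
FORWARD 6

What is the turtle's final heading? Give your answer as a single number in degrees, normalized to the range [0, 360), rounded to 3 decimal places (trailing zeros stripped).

Executing turtle program step by step:
Start: pos=(3,-1), heading=90, pen down
RT 90: heading 90 -> 0
FD 11: (3,-1) -> (14,-1) [heading=0, draw]
BK 14: (14,-1) -> (0,-1) [heading=0, draw]
FD 6: (0,-1) -> (6,-1) [heading=0, draw]
Final: pos=(6,-1), heading=0, 3 segment(s) drawn

Answer: 0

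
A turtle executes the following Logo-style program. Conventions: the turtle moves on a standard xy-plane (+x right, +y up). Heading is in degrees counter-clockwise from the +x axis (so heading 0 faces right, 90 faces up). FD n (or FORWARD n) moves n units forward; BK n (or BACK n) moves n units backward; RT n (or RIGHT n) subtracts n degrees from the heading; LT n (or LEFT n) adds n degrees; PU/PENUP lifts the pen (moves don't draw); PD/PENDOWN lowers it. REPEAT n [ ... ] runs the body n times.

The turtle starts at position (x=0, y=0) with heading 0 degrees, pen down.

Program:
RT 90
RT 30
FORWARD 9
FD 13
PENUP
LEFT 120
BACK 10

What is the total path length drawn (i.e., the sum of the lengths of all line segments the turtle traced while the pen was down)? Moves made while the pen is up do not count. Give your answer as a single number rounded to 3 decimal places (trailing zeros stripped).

Executing turtle program step by step:
Start: pos=(0,0), heading=0, pen down
RT 90: heading 0 -> 270
RT 30: heading 270 -> 240
FD 9: (0,0) -> (-4.5,-7.794) [heading=240, draw]
FD 13: (-4.5,-7.794) -> (-11,-19.053) [heading=240, draw]
PU: pen up
LT 120: heading 240 -> 0
BK 10: (-11,-19.053) -> (-21,-19.053) [heading=0, move]
Final: pos=(-21,-19.053), heading=0, 2 segment(s) drawn

Segment lengths:
  seg 1: (0,0) -> (-4.5,-7.794), length = 9
  seg 2: (-4.5,-7.794) -> (-11,-19.053), length = 13
Total = 22

Answer: 22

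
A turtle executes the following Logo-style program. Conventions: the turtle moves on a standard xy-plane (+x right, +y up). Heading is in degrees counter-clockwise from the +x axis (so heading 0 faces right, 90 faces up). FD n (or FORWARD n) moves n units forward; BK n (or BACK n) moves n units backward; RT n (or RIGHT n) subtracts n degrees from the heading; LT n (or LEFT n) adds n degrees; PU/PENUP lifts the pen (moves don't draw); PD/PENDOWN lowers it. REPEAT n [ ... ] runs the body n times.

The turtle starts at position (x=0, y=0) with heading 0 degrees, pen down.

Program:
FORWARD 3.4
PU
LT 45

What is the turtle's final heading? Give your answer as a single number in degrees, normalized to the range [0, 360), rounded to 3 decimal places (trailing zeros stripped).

Executing turtle program step by step:
Start: pos=(0,0), heading=0, pen down
FD 3.4: (0,0) -> (3.4,0) [heading=0, draw]
PU: pen up
LT 45: heading 0 -> 45
Final: pos=(3.4,0), heading=45, 1 segment(s) drawn

Answer: 45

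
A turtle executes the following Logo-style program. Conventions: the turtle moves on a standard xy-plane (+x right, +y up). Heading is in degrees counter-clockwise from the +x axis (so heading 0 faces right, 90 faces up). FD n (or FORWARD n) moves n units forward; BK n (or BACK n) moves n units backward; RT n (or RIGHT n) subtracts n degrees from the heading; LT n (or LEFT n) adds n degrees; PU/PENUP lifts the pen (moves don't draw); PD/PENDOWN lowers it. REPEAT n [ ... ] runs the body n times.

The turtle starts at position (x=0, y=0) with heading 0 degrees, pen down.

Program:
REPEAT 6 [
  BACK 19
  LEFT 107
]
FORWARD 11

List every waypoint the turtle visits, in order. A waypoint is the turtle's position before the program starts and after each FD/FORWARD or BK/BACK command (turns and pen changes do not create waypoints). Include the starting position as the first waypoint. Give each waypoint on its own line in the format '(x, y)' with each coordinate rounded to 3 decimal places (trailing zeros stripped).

Answer: (0, 0)
(-19, 0)
(-13.445, -18.17)
(2.307, -7.545)
(-12.459, 4.412)
(-19.577, -13.205)
(-0.649, -14.86)
(1.638, -25.62)

Derivation:
Executing turtle program step by step:
Start: pos=(0,0), heading=0, pen down
REPEAT 6 [
  -- iteration 1/6 --
  BK 19: (0,0) -> (-19,0) [heading=0, draw]
  LT 107: heading 0 -> 107
  -- iteration 2/6 --
  BK 19: (-19,0) -> (-13.445,-18.17) [heading=107, draw]
  LT 107: heading 107 -> 214
  -- iteration 3/6 --
  BK 19: (-13.445,-18.17) -> (2.307,-7.545) [heading=214, draw]
  LT 107: heading 214 -> 321
  -- iteration 4/6 --
  BK 19: (2.307,-7.545) -> (-12.459,4.412) [heading=321, draw]
  LT 107: heading 321 -> 68
  -- iteration 5/6 --
  BK 19: (-12.459,4.412) -> (-19.577,-13.205) [heading=68, draw]
  LT 107: heading 68 -> 175
  -- iteration 6/6 --
  BK 19: (-19.577,-13.205) -> (-0.649,-14.86) [heading=175, draw]
  LT 107: heading 175 -> 282
]
FD 11: (-0.649,-14.86) -> (1.638,-25.62) [heading=282, draw]
Final: pos=(1.638,-25.62), heading=282, 7 segment(s) drawn
Waypoints (8 total):
(0, 0)
(-19, 0)
(-13.445, -18.17)
(2.307, -7.545)
(-12.459, 4.412)
(-19.577, -13.205)
(-0.649, -14.86)
(1.638, -25.62)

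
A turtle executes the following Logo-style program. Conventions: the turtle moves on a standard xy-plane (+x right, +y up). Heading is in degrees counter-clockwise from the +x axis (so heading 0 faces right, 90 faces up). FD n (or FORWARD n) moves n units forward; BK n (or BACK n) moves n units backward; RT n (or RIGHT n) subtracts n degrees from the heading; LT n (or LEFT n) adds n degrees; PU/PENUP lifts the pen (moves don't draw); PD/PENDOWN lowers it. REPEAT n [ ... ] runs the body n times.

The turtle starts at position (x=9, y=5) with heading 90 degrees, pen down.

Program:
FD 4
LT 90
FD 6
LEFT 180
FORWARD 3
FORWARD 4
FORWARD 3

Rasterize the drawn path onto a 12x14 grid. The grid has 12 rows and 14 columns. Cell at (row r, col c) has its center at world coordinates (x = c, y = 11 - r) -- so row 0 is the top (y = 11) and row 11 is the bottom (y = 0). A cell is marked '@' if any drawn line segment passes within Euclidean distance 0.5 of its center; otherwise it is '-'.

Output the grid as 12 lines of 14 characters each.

Answer: --------------
--------------
---@@@@@@@@@@@
---------@----
---------@----
---------@----
---------@----
--------------
--------------
--------------
--------------
--------------

Derivation:
Segment 0: (9,5) -> (9,9)
Segment 1: (9,9) -> (3,9)
Segment 2: (3,9) -> (6,9)
Segment 3: (6,9) -> (10,9)
Segment 4: (10,9) -> (13,9)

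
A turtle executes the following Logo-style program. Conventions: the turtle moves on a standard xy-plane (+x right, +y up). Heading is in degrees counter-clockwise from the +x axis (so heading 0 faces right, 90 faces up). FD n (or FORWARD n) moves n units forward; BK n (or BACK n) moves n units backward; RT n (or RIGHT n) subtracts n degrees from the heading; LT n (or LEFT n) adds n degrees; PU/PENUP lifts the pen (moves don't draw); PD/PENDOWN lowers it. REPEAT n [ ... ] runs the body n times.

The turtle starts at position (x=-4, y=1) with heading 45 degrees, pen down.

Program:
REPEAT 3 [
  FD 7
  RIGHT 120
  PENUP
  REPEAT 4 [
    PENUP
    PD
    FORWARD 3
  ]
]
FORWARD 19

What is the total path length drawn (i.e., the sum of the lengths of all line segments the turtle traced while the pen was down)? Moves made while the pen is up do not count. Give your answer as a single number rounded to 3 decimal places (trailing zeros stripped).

Answer: 76

Derivation:
Executing turtle program step by step:
Start: pos=(-4,1), heading=45, pen down
REPEAT 3 [
  -- iteration 1/3 --
  FD 7: (-4,1) -> (0.95,5.95) [heading=45, draw]
  RT 120: heading 45 -> 285
  PU: pen up
  REPEAT 4 [
    -- iteration 1/4 --
    PU: pen up
    PD: pen down
    FD 3: (0.95,5.95) -> (1.726,3.052) [heading=285, draw]
    -- iteration 2/4 --
    PU: pen up
    PD: pen down
    FD 3: (1.726,3.052) -> (2.503,0.154) [heading=285, draw]
    -- iteration 3/4 --
    PU: pen up
    PD: pen down
    FD 3: (2.503,0.154) -> (3.279,-2.744) [heading=285, draw]
    -- iteration 4/4 --
    PU: pen up
    PD: pen down
    FD 3: (3.279,-2.744) -> (4.056,-5.641) [heading=285, draw]
  ]
  -- iteration 2/3 --
  FD 7: (4.056,-5.641) -> (5.867,-12.403) [heading=285, draw]
  RT 120: heading 285 -> 165
  PU: pen up
  REPEAT 4 [
    -- iteration 1/4 --
    PU: pen up
    PD: pen down
    FD 3: (5.867,-12.403) -> (2.97,-11.626) [heading=165, draw]
    -- iteration 2/4 --
    PU: pen up
    PD: pen down
    FD 3: (2.97,-11.626) -> (0.072,-10.85) [heading=165, draw]
    -- iteration 3/4 --
    PU: pen up
    PD: pen down
    FD 3: (0.072,-10.85) -> (-2.826,-10.073) [heading=165, draw]
    -- iteration 4/4 --
    PU: pen up
    PD: pen down
    FD 3: (-2.826,-10.073) -> (-5.724,-9.297) [heading=165, draw]
  ]
  -- iteration 3/3 --
  FD 7: (-5.724,-9.297) -> (-12.485,-7.485) [heading=165, draw]
  RT 120: heading 165 -> 45
  PU: pen up
  REPEAT 4 [
    -- iteration 1/4 --
    PU: pen up
    PD: pen down
    FD 3: (-12.485,-7.485) -> (-10.364,-5.364) [heading=45, draw]
    -- iteration 2/4 --
    PU: pen up
    PD: pen down
    FD 3: (-10.364,-5.364) -> (-8.243,-3.243) [heading=45, draw]
    -- iteration 3/4 --
    PU: pen up
    PD: pen down
    FD 3: (-8.243,-3.243) -> (-6.121,-1.121) [heading=45, draw]
    -- iteration 4/4 --
    PU: pen up
    PD: pen down
    FD 3: (-6.121,-1.121) -> (-4,1) [heading=45, draw]
  ]
]
FD 19: (-4,1) -> (9.435,14.435) [heading=45, draw]
Final: pos=(9.435,14.435), heading=45, 16 segment(s) drawn

Segment lengths:
  seg 1: (-4,1) -> (0.95,5.95), length = 7
  seg 2: (0.95,5.95) -> (1.726,3.052), length = 3
  seg 3: (1.726,3.052) -> (2.503,0.154), length = 3
  seg 4: (2.503,0.154) -> (3.279,-2.744), length = 3
  seg 5: (3.279,-2.744) -> (4.056,-5.641), length = 3
  seg 6: (4.056,-5.641) -> (5.867,-12.403), length = 7
  seg 7: (5.867,-12.403) -> (2.97,-11.626), length = 3
  seg 8: (2.97,-11.626) -> (0.072,-10.85), length = 3
  seg 9: (0.072,-10.85) -> (-2.826,-10.073), length = 3
  seg 10: (-2.826,-10.073) -> (-5.724,-9.297), length = 3
  seg 11: (-5.724,-9.297) -> (-12.485,-7.485), length = 7
  seg 12: (-12.485,-7.485) -> (-10.364,-5.364), length = 3
  seg 13: (-10.364,-5.364) -> (-8.243,-3.243), length = 3
  seg 14: (-8.243,-3.243) -> (-6.121,-1.121), length = 3
  seg 15: (-6.121,-1.121) -> (-4,1), length = 3
  seg 16: (-4,1) -> (9.435,14.435), length = 19
Total = 76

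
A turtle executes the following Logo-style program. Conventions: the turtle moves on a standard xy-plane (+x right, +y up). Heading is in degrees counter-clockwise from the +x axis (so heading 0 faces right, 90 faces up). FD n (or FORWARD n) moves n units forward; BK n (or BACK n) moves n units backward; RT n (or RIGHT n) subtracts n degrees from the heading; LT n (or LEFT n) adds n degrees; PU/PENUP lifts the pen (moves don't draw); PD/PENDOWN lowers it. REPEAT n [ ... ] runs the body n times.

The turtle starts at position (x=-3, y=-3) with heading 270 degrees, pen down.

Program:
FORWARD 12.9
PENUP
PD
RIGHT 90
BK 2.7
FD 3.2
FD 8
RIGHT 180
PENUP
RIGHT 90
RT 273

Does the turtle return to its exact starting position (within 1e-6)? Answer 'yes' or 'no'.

Answer: no

Derivation:
Executing turtle program step by step:
Start: pos=(-3,-3), heading=270, pen down
FD 12.9: (-3,-3) -> (-3,-15.9) [heading=270, draw]
PU: pen up
PD: pen down
RT 90: heading 270 -> 180
BK 2.7: (-3,-15.9) -> (-0.3,-15.9) [heading=180, draw]
FD 3.2: (-0.3,-15.9) -> (-3.5,-15.9) [heading=180, draw]
FD 8: (-3.5,-15.9) -> (-11.5,-15.9) [heading=180, draw]
RT 180: heading 180 -> 0
PU: pen up
RT 90: heading 0 -> 270
RT 273: heading 270 -> 357
Final: pos=(-11.5,-15.9), heading=357, 4 segment(s) drawn

Start position: (-3, -3)
Final position: (-11.5, -15.9)
Distance = 15.449; >= 1e-6 -> NOT closed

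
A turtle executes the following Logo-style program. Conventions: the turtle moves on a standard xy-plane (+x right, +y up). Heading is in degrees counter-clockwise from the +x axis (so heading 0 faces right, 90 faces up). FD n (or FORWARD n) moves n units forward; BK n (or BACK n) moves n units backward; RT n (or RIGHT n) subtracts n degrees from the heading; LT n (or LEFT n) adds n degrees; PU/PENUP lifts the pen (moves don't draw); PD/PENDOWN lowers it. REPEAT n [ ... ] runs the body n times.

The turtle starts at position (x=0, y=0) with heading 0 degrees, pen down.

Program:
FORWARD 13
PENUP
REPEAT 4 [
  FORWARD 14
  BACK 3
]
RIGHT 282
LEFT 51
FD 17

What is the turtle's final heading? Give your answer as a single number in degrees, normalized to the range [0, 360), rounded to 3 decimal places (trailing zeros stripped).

Answer: 129

Derivation:
Executing turtle program step by step:
Start: pos=(0,0), heading=0, pen down
FD 13: (0,0) -> (13,0) [heading=0, draw]
PU: pen up
REPEAT 4 [
  -- iteration 1/4 --
  FD 14: (13,0) -> (27,0) [heading=0, move]
  BK 3: (27,0) -> (24,0) [heading=0, move]
  -- iteration 2/4 --
  FD 14: (24,0) -> (38,0) [heading=0, move]
  BK 3: (38,0) -> (35,0) [heading=0, move]
  -- iteration 3/4 --
  FD 14: (35,0) -> (49,0) [heading=0, move]
  BK 3: (49,0) -> (46,0) [heading=0, move]
  -- iteration 4/4 --
  FD 14: (46,0) -> (60,0) [heading=0, move]
  BK 3: (60,0) -> (57,0) [heading=0, move]
]
RT 282: heading 0 -> 78
LT 51: heading 78 -> 129
FD 17: (57,0) -> (46.302,13.211) [heading=129, move]
Final: pos=(46.302,13.211), heading=129, 1 segment(s) drawn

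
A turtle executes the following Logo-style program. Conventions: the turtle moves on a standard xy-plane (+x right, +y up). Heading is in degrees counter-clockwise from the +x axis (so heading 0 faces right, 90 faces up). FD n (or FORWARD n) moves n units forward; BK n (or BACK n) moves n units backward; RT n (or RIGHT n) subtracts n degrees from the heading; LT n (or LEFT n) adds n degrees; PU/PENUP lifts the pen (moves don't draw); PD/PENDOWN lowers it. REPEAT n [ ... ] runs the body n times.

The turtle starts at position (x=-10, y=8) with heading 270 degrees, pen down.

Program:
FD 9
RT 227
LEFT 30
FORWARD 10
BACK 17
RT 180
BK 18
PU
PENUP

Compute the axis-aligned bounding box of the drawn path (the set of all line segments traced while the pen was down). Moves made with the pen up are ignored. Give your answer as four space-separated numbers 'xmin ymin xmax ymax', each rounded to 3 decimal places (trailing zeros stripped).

Answer: -12.047 -7.694 -6.784 9.519

Derivation:
Executing turtle program step by step:
Start: pos=(-10,8), heading=270, pen down
FD 9: (-10,8) -> (-10,-1) [heading=270, draw]
RT 227: heading 270 -> 43
LT 30: heading 43 -> 73
FD 10: (-10,-1) -> (-7.076,8.563) [heading=73, draw]
BK 17: (-7.076,8.563) -> (-12.047,-7.694) [heading=73, draw]
RT 180: heading 73 -> 253
BK 18: (-12.047,-7.694) -> (-6.784,9.519) [heading=253, draw]
PU: pen up
PU: pen up
Final: pos=(-6.784,9.519), heading=253, 4 segment(s) drawn

Segment endpoints: x in {-12.047, -10, -10, -7.076, -6.784}, y in {-7.694, -1, 8, 8.563, 9.519}
xmin=-12.047, ymin=-7.694, xmax=-6.784, ymax=9.519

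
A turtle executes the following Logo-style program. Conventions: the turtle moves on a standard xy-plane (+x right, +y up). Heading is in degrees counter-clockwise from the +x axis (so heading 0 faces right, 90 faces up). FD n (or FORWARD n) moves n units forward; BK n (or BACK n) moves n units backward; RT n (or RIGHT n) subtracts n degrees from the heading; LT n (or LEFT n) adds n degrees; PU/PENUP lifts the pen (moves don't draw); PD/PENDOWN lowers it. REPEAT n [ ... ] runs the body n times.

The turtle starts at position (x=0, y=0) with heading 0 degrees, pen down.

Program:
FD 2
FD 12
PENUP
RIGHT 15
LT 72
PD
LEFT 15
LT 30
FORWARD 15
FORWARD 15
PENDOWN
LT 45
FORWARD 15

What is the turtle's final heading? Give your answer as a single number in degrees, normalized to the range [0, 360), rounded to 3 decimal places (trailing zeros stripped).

Answer: 147

Derivation:
Executing turtle program step by step:
Start: pos=(0,0), heading=0, pen down
FD 2: (0,0) -> (2,0) [heading=0, draw]
FD 12: (2,0) -> (14,0) [heading=0, draw]
PU: pen up
RT 15: heading 0 -> 345
LT 72: heading 345 -> 57
PD: pen down
LT 15: heading 57 -> 72
LT 30: heading 72 -> 102
FD 15: (14,0) -> (10.881,14.672) [heading=102, draw]
FD 15: (10.881,14.672) -> (7.763,29.344) [heading=102, draw]
PD: pen down
LT 45: heading 102 -> 147
FD 15: (7.763,29.344) -> (-4.817,37.514) [heading=147, draw]
Final: pos=(-4.817,37.514), heading=147, 5 segment(s) drawn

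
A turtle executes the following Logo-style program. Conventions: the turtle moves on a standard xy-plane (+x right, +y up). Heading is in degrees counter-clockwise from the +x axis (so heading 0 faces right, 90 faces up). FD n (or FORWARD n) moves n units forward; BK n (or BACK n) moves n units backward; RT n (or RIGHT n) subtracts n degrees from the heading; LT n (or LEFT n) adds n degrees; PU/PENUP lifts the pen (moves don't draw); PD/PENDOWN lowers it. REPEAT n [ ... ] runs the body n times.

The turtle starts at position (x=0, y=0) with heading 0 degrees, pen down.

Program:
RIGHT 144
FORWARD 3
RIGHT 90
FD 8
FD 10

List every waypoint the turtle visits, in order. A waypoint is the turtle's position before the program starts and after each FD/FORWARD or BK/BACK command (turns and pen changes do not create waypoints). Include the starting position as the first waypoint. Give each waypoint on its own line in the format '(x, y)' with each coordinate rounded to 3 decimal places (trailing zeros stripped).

Executing turtle program step by step:
Start: pos=(0,0), heading=0, pen down
RT 144: heading 0 -> 216
FD 3: (0,0) -> (-2.427,-1.763) [heading=216, draw]
RT 90: heading 216 -> 126
FD 8: (-2.427,-1.763) -> (-7.129,4.709) [heading=126, draw]
FD 10: (-7.129,4.709) -> (-13.007,12.799) [heading=126, draw]
Final: pos=(-13.007,12.799), heading=126, 3 segment(s) drawn
Waypoints (4 total):
(0, 0)
(-2.427, -1.763)
(-7.129, 4.709)
(-13.007, 12.799)

Answer: (0, 0)
(-2.427, -1.763)
(-7.129, 4.709)
(-13.007, 12.799)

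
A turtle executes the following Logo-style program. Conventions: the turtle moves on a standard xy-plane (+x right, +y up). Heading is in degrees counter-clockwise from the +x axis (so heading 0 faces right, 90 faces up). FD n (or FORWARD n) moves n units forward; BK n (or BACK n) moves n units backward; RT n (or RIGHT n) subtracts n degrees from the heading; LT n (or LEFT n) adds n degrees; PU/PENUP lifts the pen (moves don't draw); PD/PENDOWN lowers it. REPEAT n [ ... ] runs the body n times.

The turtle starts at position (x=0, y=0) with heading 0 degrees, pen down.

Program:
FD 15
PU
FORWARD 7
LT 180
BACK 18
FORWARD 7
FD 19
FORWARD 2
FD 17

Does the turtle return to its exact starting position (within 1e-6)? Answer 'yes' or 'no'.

Answer: no

Derivation:
Executing turtle program step by step:
Start: pos=(0,0), heading=0, pen down
FD 15: (0,0) -> (15,0) [heading=0, draw]
PU: pen up
FD 7: (15,0) -> (22,0) [heading=0, move]
LT 180: heading 0 -> 180
BK 18: (22,0) -> (40,0) [heading=180, move]
FD 7: (40,0) -> (33,0) [heading=180, move]
FD 19: (33,0) -> (14,0) [heading=180, move]
FD 2: (14,0) -> (12,0) [heading=180, move]
FD 17: (12,0) -> (-5,0) [heading=180, move]
Final: pos=(-5,0), heading=180, 1 segment(s) drawn

Start position: (0, 0)
Final position: (-5, 0)
Distance = 5; >= 1e-6 -> NOT closed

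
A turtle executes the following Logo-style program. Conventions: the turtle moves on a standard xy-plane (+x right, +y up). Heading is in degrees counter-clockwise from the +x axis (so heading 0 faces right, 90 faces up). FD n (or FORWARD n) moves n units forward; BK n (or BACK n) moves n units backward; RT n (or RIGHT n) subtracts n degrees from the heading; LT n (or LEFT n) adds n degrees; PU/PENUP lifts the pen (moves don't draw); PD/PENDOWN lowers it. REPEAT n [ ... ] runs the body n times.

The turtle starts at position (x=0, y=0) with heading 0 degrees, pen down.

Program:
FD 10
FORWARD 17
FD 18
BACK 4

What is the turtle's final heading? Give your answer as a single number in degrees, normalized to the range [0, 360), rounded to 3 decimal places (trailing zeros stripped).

Answer: 0

Derivation:
Executing turtle program step by step:
Start: pos=(0,0), heading=0, pen down
FD 10: (0,0) -> (10,0) [heading=0, draw]
FD 17: (10,0) -> (27,0) [heading=0, draw]
FD 18: (27,0) -> (45,0) [heading=0, draw]
BK 4: (45,0) -> (41,0) [heading=0, draw]
Final: pos=(41,0), heading=0, 4 segment(s) drawn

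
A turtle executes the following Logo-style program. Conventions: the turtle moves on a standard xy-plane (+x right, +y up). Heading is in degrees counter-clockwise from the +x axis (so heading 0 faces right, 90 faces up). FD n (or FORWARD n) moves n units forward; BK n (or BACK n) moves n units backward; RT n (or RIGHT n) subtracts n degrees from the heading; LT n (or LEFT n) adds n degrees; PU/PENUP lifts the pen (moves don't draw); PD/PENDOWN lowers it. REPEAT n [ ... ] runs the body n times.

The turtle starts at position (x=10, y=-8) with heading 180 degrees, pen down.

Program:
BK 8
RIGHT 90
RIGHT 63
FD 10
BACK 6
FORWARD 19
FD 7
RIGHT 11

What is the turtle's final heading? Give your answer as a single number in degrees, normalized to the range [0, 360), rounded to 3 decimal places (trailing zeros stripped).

Executing turtle program step by step:
Start: pos=(10,-8), heading=180, pen down
BK 8: (10,-8) -> (18,-8) [heading=180, draw]
RT 90: heading 180 -> 90
RT 63: heading 90 -> 27
FD 10: (18,-8) -> (26.91,-3.46) [heading=27, draw]
BK 6: (26.91,-3.46) -> (21.564,-6.184) [heading=27, draw]
FD 19: (21.564,-6.184) -> (38.493,2.442) [heading=27, draw]
FD 7: (38.493,2.442) -> (44.73,5.62) [heading=27, draw]
RT 11: heading 27 -> 16
Final: pos=(44.73,5.62), heading=16, 5 segment(s) drawn

Answer: 16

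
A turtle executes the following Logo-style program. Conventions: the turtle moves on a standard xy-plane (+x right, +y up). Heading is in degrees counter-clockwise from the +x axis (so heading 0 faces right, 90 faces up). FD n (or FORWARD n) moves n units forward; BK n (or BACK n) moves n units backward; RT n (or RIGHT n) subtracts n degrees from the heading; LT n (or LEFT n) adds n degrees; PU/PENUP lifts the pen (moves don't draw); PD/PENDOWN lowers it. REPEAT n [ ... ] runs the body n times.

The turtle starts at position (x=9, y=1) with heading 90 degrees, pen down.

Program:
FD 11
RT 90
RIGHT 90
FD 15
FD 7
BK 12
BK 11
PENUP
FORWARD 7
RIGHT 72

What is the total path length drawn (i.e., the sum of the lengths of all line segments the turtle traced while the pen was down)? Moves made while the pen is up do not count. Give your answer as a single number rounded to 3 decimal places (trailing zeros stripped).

Answer: 56

Derivation:
Executing turtle program step by step:
Start: pos=(9,1), heading=90, pen down
FD 11: (9,1) -> (9,12) [heading=90, draw]
RT 90: heading 90 -> 0
RT 90: heading 0 -> 270
FD 15: (9,12) -> (9,-3) [heading=270, draw]
FD 7: (9,-3) -> (9,-10) [heading=270, draw]
BK 12: (9,-10) -> (9,2) [heading=270, draw]
BK 11: (9,2) -> (9,13) [heading=270, draw]
PU: pen up
FD 7: (9,13) -> (9,6) [heading=270, move]
RT 72: heading 270 -> 198
Final: pos=(9,6), heading=198, 5 segment(s) drawn

Segment lengths:
  seg 1: (9,1) -> (9,12), length = 11
  seg 2: (9,12) -> (9,-3), length = 15
  seg 3: (9,-3) -> (9,-10), length = 7
  seg 4: (9,-10) -> (9,2), length = 12
  seg 5: (9,2) -> (9,13), length = 11
Total = 56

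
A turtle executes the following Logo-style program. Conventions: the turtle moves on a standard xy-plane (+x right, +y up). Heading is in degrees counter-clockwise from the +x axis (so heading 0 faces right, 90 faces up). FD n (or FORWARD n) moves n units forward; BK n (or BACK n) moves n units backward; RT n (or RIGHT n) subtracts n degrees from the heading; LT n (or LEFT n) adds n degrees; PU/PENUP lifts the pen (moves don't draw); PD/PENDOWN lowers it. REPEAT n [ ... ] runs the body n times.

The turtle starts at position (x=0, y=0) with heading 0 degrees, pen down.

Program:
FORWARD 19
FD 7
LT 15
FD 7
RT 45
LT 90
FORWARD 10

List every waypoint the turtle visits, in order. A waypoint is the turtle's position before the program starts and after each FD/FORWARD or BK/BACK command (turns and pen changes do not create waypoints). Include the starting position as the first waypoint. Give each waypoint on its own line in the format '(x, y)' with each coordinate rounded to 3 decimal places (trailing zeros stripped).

Answer: (0, 0)
(19, 0)
(26, 0)
(32.761, 1.812)
(37.761, 10.472)

Derivation:
Executing turtle program step by step:
Start: pos=(0,0), heading=0, pen down
FD 19: (0,0) -> (19,0) [heading=0, draw]
FD 7: (19,0) -> (26,0) [heading=0, draw]
LT 15: heading 0 -> 15
FD 7: (26,0) -> (32.761,1.812) [heading=15, draw]
RT 45: heading 15 -> 330
LT 90: heading 330 -> 60
FD 10: (32.761,1.812) -> (37.761,10.472) [heading=60, draw]
Final: pos=(37.761,10.472), heading=60, 4 segment(s) drawn
Waypoints (5 total):
(0, 0)
(19, 0)
(26, 0)
(32.761, 1.812)
(37.761, 10.472)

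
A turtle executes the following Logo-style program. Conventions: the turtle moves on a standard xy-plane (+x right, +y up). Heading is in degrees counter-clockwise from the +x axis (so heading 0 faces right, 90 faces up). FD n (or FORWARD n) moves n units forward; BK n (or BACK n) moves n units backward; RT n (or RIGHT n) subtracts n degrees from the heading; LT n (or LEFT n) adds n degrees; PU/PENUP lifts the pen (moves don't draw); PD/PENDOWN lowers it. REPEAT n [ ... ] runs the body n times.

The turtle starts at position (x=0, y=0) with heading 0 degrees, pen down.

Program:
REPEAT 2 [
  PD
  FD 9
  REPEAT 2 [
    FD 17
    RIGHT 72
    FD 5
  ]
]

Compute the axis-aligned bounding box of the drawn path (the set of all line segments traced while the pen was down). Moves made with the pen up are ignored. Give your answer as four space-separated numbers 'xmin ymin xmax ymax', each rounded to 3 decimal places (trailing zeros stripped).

Answer: -10.08 -39.145 32.798 0

Derivation:
Executing turtle program step by step:
Start: pos=(0,0), heading=0, pen down
REPEAT 2 [
  -- iteration 1/2 --
  PD: pen down
  FD 9: (0,0) -> (9,0) [heading=0, draw]
  REPEAT 2 [
    -- iteration 1/2 --
    FD 17: (9,0) -> (26,0) [heading=0, draw]
    RT 72: heading 0 -> 288
    FD 5: (26,0) -> (27.545,-4.755) [heading=288, draw]
    -- iteration 2/2 --
    FD 17: (27.545,-4.755) -> (32.798,-20.923) [heading=288, draw]
    RT 72: heading 288 -> 216
    FD 5: (32.798,-20.923) -> (28.753,-23.862) [heading=216, draw]
  ]
  -- iteration 2/2 --
  PD: pen down
  FD 9: (28.753,-23.862) -> (21.472,-29.152) [heading=216, draw]
  REPEAT 2 [
    -- iteration 1/2 --
    FD 17: (21.472,-29.152) -> (7.719,-39.145) [heading=216, draw]
    RT 72: heading 216 -> 144
    FD 5: (7.719,-39.145) -> (3.674,-36.206) [heading=144, draw]
    -- iteration 2/2 --
    FD 17: (3.674,-36.206) -> (-10.08,-26.213) [heading=144, draw]
    RT 72: heading 144 -> 72
    FD 5: (-10.08,-26.213) -> (-8.534,-21.458) [heading=72, draw]
  ]
]
Final: pos=(-8.534,-21.458), heading=72, 10 segment(s) drawn

Segment endpoints: x in {-10.08, -8.534, 0, 3.674, 7.719, 9, 21.472, 26, 27.545, 28.753, 32.798}, y in {-39.145, -36.206, -29.152, -26.213, -23.862, -21.458, -20.923, -4.755, 0}
xmin=-10.08, ymin=-39.145, xmax=32.798, ymax=0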